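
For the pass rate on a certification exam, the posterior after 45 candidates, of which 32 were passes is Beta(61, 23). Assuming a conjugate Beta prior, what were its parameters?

Beta is conjugate to the binomial likelihood: posterior = Beta(a+s, b+f).
So a = 61 − 32 = 29 and b = 23 − 13 = 10.

Beta(29, 10)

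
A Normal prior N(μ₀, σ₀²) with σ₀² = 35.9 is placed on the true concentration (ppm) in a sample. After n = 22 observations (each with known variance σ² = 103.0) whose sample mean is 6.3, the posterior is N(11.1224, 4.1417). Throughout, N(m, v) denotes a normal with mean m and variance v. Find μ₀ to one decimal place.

μ₀ = 48.1

With known observation variance, the Normal–Normal posterior has precision τ_n = τ₀ + n/σ² and mean μ_n = (τ₀μ₀ + (n/σ²)x̄)/τ_n.
Here τ₀ = 1/35.9 = 0.027855 and τ_data = 22/103.0 = 0.213592, so τ_n = 0.241447.
Rearranging for μ₀: μ₀ = (μ_n·τ_n − τ_data·x̄)/τ₀ = (11.1224·0.241447 − 0.213592·6.3) / 0.027855 = 1.339841/0.027855 ≈ 48.1.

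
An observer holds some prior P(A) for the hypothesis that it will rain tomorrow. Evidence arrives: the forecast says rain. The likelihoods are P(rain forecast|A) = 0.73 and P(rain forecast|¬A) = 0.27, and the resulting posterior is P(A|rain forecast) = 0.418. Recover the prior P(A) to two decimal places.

P(A) = 0.21

In odds form, posterior odds = prior odds × likelihood ratio, so prior odds = posterior odds ÷ LR.
Posterior odds = 0.418/(1−0.418) = 0.7182. LR = 0.73/0.27 = 2.7037.
Prior odds = 0.7182/2.7037 = 0.2656, so P(A) = 0.2656/(1+0.2656) ≈ 0.21.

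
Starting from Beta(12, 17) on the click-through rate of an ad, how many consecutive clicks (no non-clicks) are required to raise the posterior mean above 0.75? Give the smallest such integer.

k = 40

After k clicks and 0 non-clicks the posterior is Beta(12+k, 17), with mean (12+k)/(12+17+k).
Set (12+k)/(29+k) > 0.75 and solve: k > (0.75·29 − 12)/(1 − 0.75) = 39.000.
The smallest integer exceeding 39.000 is 40, and checking k=40: (52)/(69) = 0.7536 > 0.75.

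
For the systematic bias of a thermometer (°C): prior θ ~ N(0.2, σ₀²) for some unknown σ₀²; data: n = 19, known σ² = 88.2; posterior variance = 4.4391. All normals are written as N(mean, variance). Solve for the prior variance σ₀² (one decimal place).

σ₀² = 101.5

For the Normal–Normal model with known σ², precisions add: τ_n = τ₀ + n/σ².
So 1/σ₀² = 1/4.4391 − 19/88.2 = 0.225271 − 0.215420 = 0.009851.
Hence σ₀² = 1/0.009851 ≈ 101.5.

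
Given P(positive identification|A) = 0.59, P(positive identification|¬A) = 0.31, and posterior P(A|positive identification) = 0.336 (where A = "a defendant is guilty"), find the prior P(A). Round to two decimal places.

P(A) = 0.21

In odds form, posterior odds = prior odds × likelihood ratio, so prior odds = posterior odds ÷ LR.
Posterior odds = 0.336/(1−0.336) = 0.5060. LR = 0.59/0.31 = 1.9032.
Prior odds = 0.5060/1.9032 = 0.2659, so P(A) = 0.2659/(1+0.2659) ≈ 0.21.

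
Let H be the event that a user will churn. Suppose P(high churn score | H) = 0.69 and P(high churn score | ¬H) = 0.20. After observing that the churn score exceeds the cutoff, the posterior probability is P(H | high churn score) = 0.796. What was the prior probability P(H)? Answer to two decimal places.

Bayes' rule in odds form gives O(H|E) = O(H)·[P(E|H)/P(E|¬H)], hence O(H) = O(H|E)/LR.
Posterior odds = 0.796/(1−0.796) = 3.9020. LR = 0.69/0.20 = 3.4500.
Prior odds = 3.9020/3.4500 = 1.1310, so P(H) = 1.1310/(1+1.1310) ≈ 0.53.

P(H) = 0.53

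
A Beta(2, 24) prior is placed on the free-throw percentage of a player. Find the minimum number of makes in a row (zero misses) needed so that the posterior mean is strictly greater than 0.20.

After k makes and 0 misses the posterior is Beta(2+k, 24), with mean (2+k)/(2+24+k).
Set (2+k)/(26+k) > 0.20 and solve: k > (0.20·26 − 2)/(1 − 0.20) = 4.000.
The smallest integer exceeding 4.000 is 5, and checking k=5: (7)/(31) = 0.2258 > 0.20.

k = 5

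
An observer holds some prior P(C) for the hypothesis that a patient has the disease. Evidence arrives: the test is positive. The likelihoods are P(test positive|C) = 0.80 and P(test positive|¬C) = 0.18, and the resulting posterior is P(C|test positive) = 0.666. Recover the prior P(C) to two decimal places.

P(C) = 0.31

In odds form, posterior odds = prior odds × likelihood ratio, so prior odds = posterior odds ÷ LR.
Posterior odds = 0.666/(1−0.666) = 1.9940. LR = 0.80/0.18 = 4.4444.
Prior odds = 1.9940/4.4444 = 0.4487, so P(C) = 0.4487/(1+0.4487) ≈ 0.31.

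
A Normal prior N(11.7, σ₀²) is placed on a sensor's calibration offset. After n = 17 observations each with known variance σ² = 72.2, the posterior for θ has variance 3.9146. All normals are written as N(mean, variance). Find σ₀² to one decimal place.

σ₀² = 50.0

For the Normal–Normal model with known σ², precisions add: τ_n = τ₀ + n/σ².
So 1/σ₀² = 1/3.9146 − 17/72.2 = 0.255454 − 0.235457 = 0.019997.
Hence σ₀² = 1/0.019997 ≈ 50.0.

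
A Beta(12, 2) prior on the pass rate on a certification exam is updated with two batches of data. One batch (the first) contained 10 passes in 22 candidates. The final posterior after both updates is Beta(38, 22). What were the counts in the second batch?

Sequential conjugate updates are equivalent to a single update on the pooled data, so total successes = posterior α − prior α and total failures = posterior β − prior β.
Total across both batches: 38−12=26 passes, 22−2=20 failures.
Subtract the first batch: 26−10=16 passes and 20−12=8 failures.

16 passes and 8 failures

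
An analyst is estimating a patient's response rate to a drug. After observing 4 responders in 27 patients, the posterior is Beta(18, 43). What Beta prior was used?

Under Beta–binomial conjugacy the posterior parameters are (α+s, β+f).
So α = 18 − 4 = 14 and β = 43 − 23 = 20.

Beta(14, 20)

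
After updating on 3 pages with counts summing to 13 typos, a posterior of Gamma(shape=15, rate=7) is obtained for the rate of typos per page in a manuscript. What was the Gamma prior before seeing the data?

Gamma–Poisson conjugacy: posterior shape = α + Σxᵢ, posterior rate = β + n.
So α = 15 − 13 = 2 and β = 7 − 3 = 4.

Gamma(shape=2, rate=4)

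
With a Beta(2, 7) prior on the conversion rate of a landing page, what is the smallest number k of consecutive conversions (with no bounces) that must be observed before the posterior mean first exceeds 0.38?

After k conversions and 0 bounces the posterior is Beta(2+k, 7), with mean (2+k)/(2+7+k).
Set (2+k)/(9+k) > 0.38 and solve: k > (0.38·9 − 2)/(1 − 0.38) = 2.290.
The smallest integer exceeding 2.290 is 3.

k = 3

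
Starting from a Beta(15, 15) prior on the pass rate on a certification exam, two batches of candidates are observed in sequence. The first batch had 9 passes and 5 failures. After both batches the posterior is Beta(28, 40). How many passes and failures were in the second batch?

4 passes and 20 failures

Sequential conjugate updates are equivalent to a single update on the pooled data, so total successes = posterior α − prior α and total failures = posterior β − prior β.
Total across both batches: 28−15=13 passes, 40−15=25 failures.
Subtract the first batch: 13−9=4 passes and 25−5=20 failures.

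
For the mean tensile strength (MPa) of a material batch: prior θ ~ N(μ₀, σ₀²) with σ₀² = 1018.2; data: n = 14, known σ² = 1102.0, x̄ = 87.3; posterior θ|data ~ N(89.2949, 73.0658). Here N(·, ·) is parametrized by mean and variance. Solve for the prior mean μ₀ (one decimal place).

μ₀ = 115.1

The posterior mean is a precision-weighted average: μ_n = (τ₀μ₀ + τ_data·x̄)/(τ₀+τ_data), with τ₀=1/σ₀² and τ_data=n/σ².
Here τ₀ = 1/1018.2 = 0.000982 and τ_data = 14/1102.0 = 0.012704, so τ_n = 0.013686.
Rearranging for μ₀: μ₀ = (μ_n·τ_n − τ_data·x̄)/τ₀ = (89.2949·0.013686 − 0.012704·87.3) / 0.000982 = 0.113031/0.000982 ≈ 115.1.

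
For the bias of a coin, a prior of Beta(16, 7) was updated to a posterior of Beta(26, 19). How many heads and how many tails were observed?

Beta is conjugate to the binomial likelihood: posterior = Beta(α+s, β+f).
Match parameters: s=26−16=10, f=19−7=12.

10 heads and 12 tails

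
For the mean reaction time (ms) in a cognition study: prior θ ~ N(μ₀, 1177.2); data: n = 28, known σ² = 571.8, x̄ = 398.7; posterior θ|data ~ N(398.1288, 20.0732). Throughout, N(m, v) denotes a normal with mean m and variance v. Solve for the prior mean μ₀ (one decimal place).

With known observation variance, the Normal–Normal posterior has precision τ_n = τ₀ + n/σ² and mean μ_n = (τ₀μ₀ + (n/σ²)x̄)/τ_n.
Here τ₀ = 1/1177.2 = 0.000849 and τ_data = 28/571.8 = 0.048968, so τ_n = 0.049817.
Rearranging for μ₀: μ₀ = (μ_n·τ_n − τ_data·x̄)/τ₀ = (398.1288·0.049817 − 0.048968·398.7) / 0.000849 = 0.310041/0.000849 ≈ 365.2.

μ₀ = 365.2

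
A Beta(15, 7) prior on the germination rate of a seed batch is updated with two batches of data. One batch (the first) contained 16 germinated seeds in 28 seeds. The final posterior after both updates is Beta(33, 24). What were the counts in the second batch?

2 germinated seeds and 5 non-germinating seeds

Sequential conjugate updates are equivalent to a single update on the pooled data, so total successes = posterior α − prior α and total failures = posterior β − prior β.
Total across both batches: 33−15=18 germinated seeds, 24−7=17 non-germinating seeds.
Subtract the first batch: 18−16=2 germinated seeds and 17−12=5 non-germinating seeds.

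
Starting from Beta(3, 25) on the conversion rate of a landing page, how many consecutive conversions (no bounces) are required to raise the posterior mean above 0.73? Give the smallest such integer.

k = 65

After k conversions and 0 bounces the posterior is Beta(3+k, 25), with mean (3+k)/(3+25+k).
Set (3+k)/(28+k) > 0.73 and solve: k > (0.73·28 − 3)/(1 − 0.73) = 64.593.
The smallest integer exceeding 64.593 is 65, and checking k=65: (68)/(93) = 0.7312 > 0.73.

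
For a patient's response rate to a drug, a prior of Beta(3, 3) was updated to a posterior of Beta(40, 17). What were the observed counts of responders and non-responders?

37 responders and 14 non-responders

Beta is conjugate to the binomial likelihood: posterior = Beta(α+s, β+f).
Match parameters: s=40−3=37, f=17−3=14.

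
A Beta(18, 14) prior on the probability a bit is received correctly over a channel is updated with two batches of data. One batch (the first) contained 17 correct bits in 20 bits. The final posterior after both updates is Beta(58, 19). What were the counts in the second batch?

Because Beta–binomial updating is additive in the counts, the combined data contributed (α_post−α_prior, β_post−β_prior) successes and failures.
Total across both batches: 58−18=40 correct bits, 19−14=5 errors.
Subtract the first batch: 40−17=23 correct bits and 5−3=2 errors.

23 correct bits and 2 errors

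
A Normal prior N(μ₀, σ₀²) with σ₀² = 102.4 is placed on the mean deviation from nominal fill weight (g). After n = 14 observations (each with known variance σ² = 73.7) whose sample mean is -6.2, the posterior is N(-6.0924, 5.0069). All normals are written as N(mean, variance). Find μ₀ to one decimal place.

μ₀ = -4.0

The posterior mean is a precision-weighted average: μ_n = (τ₀μ₀ + τ_data·x̄)/(τ₀+τ_data), with τ₀=1/σ₀² and τ_data=n/σ².
Here τ₀ = 1/102.4 = 0.009766 and τ_data = 14/73.7 = 0.189959, so τ_n = 0.199725.
Rearranging for μ₀: μ₀ = (μ_n·τ_n − τ_data·x̄)/τ₀ = (-6.0924·0.199725 − 0.189959·-6.2) / 0.009766 = -0.039059/0.009766 ≈ -4.0.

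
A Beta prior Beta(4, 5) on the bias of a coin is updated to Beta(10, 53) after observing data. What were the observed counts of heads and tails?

A Beta(α, β) prior with s successes and f failures in binomial data gives a Beta(α+s, β+f) posterior.
So s = 10 − 4 = 6 and f = 53 − 5 = 48.

6 heads and 48 tails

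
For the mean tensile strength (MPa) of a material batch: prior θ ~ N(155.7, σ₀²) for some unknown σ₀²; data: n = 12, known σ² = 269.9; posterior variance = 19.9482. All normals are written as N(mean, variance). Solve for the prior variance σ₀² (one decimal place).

Posterior precision equals prior precision plus data precision: 1/σ_n² = 1/σ₀² + n/σ².
So 1/σ₀² = 1/19.9482 − 12/269.9 = 0.050130 − 0.044461 = 0.005669.
Hence σ₀² = 1/0.005669 ≈ 176.4.

σ₀² = 176.4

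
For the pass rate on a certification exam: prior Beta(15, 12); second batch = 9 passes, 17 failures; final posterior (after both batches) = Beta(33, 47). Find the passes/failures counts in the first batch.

Because Beta–binomial updating is additive in the counts, the combined data contributed (α_post−α_prior, β_post−β_prior) successes and failures.
Total across both batches: 33−15=18 passes, 47−12=35 failures.
Subtract the second batch: 18−9=9 passes and 35−17=18 failures.

9 passes and 18 failures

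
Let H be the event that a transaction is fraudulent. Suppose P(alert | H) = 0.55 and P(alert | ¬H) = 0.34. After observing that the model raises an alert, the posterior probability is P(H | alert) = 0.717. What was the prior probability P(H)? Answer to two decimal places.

Bayes' rule in odds form gives O(H|E) = O(H)·[P(E|H)/P(E|¬H)], hence O(H) = O(H|E)/LR.
Posterior odds = 0.717/(1−0.717) = 2.5336. LR = 0.55/0.34 = 1.6176.
Prior odds = 2.5336/1.6176 = 1.5663, so P(H) = 1.5663/(1+1.5663) ≈ 0.61.

P(H) = 0.61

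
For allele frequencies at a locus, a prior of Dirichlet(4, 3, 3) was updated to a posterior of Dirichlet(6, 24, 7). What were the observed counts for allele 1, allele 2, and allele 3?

For a Dirichlet(α) prior with multinomial counts c, the posterior is Dirichlet(α + c) componentwise.
Counts are posterior − prior componentwise: 6−4=2, 24−3=21, 7−3=4.

counts (2, 21, 4)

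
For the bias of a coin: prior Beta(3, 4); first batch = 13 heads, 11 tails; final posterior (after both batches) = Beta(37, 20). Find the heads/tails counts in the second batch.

Sequential conjugate updates are equivalent to a single update on the pooled data, so total successes = posterior α − prior α and total failures = posterior β − prior β.
Total across both batches: 37−3=34 heads, 20−4=16 tails.
Subtract the first batch: 34−13=21 heads and 16−11=5 tails.

21 heads and 5 tails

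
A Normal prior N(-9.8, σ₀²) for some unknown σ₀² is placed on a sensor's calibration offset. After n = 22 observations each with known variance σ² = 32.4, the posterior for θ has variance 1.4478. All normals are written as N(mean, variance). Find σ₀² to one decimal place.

σ₀² = 85.5

For the Normal–Normal model with known σ², precisions add: τ_n = τ₀ + n/σ².
So 1/σ₀² = 1/1.4478 − 22/32.4 = 0.690703 − 0.679012 = 0.011691.
Hence σ₀² = 1/0.011691 ≈ 85.5.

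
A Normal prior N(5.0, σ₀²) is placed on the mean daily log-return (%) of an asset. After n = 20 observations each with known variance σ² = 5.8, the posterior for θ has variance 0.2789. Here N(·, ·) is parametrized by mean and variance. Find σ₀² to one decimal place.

For the Normal–Normal model with known σ², precisions add: τ_n = τ₀ + n/σ².
So 1/σ₀² = 1/0.2789 − 20/5.8 = 3.585515 − 3.448276 = 0.137239.
Hence σ₀² = 1/0.137239 ≈ 7.3.

σ₀² = 7.3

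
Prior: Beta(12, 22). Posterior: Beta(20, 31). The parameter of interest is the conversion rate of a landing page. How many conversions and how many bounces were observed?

8 conversions and 9 bounces

A Beta(α, β) prior with s successes and f failures in binomial data gives a Beta(α+s, β+f) posterior.
Match parameters: s=20−12=8, f=31−22=9.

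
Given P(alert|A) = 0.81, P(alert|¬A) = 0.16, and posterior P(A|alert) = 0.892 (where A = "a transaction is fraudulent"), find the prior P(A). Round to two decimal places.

Bayes' rule in odds form gives O(A|E) = O(A)·[P(E|A)/P(E|¬A)], hence O(A) = O(A|E)/LR.
Posterior odds = 0.892/(1−0.892) = 8.2593. LR = 0.81/0.16 = 5.0625.
Prior odds = 8.2593/5.0625 = 1.6315, so P(A) = 1.6315/(1+1.6315) ≈ 0.62.

P(A) = 0.62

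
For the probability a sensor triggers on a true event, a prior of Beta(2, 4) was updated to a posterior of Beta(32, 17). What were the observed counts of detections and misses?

30 detections and 13 misses

A Beta(α, β) prior with s successes and f failures in binomial data gives a Beta(α+s, β+f) posterior.
Match parameters: s=32−2=30, f=17−4=13.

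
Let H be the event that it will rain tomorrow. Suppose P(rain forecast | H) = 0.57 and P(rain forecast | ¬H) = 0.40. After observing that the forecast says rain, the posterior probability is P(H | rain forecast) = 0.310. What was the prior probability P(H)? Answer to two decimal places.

Bayes' rule in odds form gives O(H|E) = O(H)·[P(E|H)/P(E|¬H)], hence O(H) = O(H|E)/LR.
Posterior odds = 0.310/(1−0.310) = 0.4493. LR = 0.57/0.40 = 1.4250.
Prior odds = 0.4493/1.4250 = 0.3153, so P(H) = 0.3153/(1+0.3153) ≈ 0.24.

P(H) = 0.24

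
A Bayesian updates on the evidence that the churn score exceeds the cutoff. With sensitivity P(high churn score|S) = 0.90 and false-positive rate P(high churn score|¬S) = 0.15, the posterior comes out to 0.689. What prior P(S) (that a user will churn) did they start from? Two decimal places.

Bayes' rule in odds form gives O(S|E) = O(S)·[P(E|S)/P(E|¬S)], hence O(S) = O(S|E)/LR.
Posterior odds = 0.689/(1−0.689) = 2.2154. LR = 0.90/0.15 = 6.0000.
Prior odds = 2.2154/6.0000 = 0.3692, so P(S) = 0.3692/(1+0.3692) ≈ 0.27.

P(S) = 0.27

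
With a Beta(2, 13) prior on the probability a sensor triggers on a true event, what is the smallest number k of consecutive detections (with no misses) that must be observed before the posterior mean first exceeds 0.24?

k = 3

After k detections and 0 misses the posterior is Beta(2+k, 13), with mean (2+k)/(2+13+k).
Set (2+k)/(15+k) > 0.24 and solve: k > (0.24·15 − 2)/(1 − 0.24) = 2.105.
The smallest integer exceeding 2.105 is 3, and checking k=3: (5)/(18) = 0.2778 > 0.24.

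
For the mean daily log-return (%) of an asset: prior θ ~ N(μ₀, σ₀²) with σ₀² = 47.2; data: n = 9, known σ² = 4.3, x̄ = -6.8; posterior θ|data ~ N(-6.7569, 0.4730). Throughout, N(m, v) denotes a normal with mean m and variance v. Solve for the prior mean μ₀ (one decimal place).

With known observation variance, the Normal–Normal posterior has precision τ_n = τ₀ + n/σ² and mean μ_n = (τ₀μ₀ + (n/σ²)x̄)/τ_n.
Here τ₀ = 1/47.2 = 0.021186 and τ_data = 9/4.3 = 2.093023, so τ_n = 2.114209.
Rearranging for μ₀: μ₀ = (μ_n·τ_n − τ_data·x̄)/τ₀ = (-6.7569·2.114209 − 2.093023·-6.8) / 0.021186 = -0.052942/0.021186 ≈ -2.5.

μ₀ = -2.5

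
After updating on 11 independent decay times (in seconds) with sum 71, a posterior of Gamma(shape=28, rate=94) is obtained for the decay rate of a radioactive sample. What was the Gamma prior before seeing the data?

Gamma(shape=17, rate=23)

For an exponential likelihood with a Gamma(α, β) prior on the rate, n observations with total T give posterior Gamma(α+n, β+T).
So α = 28 − 11 = 17 and β = 94 − 71 = 23.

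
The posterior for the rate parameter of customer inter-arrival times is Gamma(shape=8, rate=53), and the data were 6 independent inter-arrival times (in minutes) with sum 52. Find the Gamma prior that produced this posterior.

Gamma(shape=2, rate=1)

Gamma–exponential conjugacy: posterior shape = α + n, posterior rate = β + Σtᵢ.
So α = 8 − 6 = 2 and β = 53 − 52 = 1.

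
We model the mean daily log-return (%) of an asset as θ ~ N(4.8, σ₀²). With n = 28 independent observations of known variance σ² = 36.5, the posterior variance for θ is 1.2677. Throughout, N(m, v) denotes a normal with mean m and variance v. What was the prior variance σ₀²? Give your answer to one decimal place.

Posterior precision equals prior precision plus data precision: 1/σ_n² = 1/σ₀² + n/σ².
So 1/σ₀² = 1/1.2677 − 28/36.5 = 0.788830 − 0.767123 = 0.021707.
Hence σ₀² = 1/0.021707 ≈ 46.1.

σ₀² = 46.1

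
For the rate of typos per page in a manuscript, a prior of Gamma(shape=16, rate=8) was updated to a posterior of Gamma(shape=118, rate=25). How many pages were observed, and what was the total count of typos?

n = 17 pages with total 102 typos

A Gamma(α, β) prior (rate parametrization) on a Poisson rate with n observations summing to S gives posterior Gamma(α+S, β+n).
Matching: Σxᵢ = 118 − 16 = 102 and n = 25 − 8 = 17.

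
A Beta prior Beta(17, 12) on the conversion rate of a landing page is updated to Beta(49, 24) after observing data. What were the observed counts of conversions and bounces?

32 conversions and 12 bounces

A Beta(α, β) prior with s successes and f failures in binomial data gives a Beta(α+s, β+f) posterior.
Match parameters: s=49−17=32, f=24−12=12.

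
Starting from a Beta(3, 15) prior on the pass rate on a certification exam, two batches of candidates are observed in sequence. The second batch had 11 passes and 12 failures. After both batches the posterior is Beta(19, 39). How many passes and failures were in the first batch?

Sequential conjugate updates are equivalent to a single update on the pooled data, so total successes = posterior α − prior α and total failures = posterior β − prior β.
Total across both batches: 19−3=16 passes, 39−15=24 failures.
Subtract the second batch: 16−11=5 passes and 24−12=12 failures.

5 passes and 12 failures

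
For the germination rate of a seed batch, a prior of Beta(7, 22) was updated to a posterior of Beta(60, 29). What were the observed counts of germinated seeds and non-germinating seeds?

A Beta(a, b) prior with s successes and f failures in binomial data gives a Beta(a+s, b+f) posterior.
Match parameters: s=60−7=53, f=29−22=7.

53 germinated seeds and 7 non-germinating seeds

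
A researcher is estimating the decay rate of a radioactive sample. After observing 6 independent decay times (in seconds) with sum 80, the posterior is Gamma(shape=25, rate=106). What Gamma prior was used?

For an exponential likelihood with a Gamma(α, β) prior on the rate, n observations with total T give posterior Gamma(α+n, β+T).
So α = 25 − 6 = 19 and β = 106 − 80 = 26.

Gamma(shape=19, rate=26)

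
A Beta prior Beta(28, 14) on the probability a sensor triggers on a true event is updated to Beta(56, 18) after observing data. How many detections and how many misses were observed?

Beta is conjugate to the binomial likelihood: posterior = Beta(a+s, b+f).
So s = 56 − 28 = 28 and f = 18 − 14 = 4.

28 detections and 4 misses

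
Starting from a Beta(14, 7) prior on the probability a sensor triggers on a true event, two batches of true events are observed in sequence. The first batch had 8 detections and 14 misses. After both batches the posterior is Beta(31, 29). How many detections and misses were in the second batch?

Sequential conjugate updates are equivalent to a single update on the pooled data, so total successes = posterior α − prior α and total failures = posterior β − prior β.
Total across both batches: 31−14=17 detections, 29−7=22 misses.
Subtract the first batch: 17−8=9 detections and 22−14=8 misses.

9 detections and 8 misses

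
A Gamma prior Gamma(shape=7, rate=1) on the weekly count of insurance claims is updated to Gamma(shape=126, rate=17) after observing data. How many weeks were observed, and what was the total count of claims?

n = 16 weeks with total 119 claims

Gamma–Poisson conjugacy: posterior shape = α + Σxᵢ, posterior rate = β + n.
Matching: Σxᵢ = 126 − 7 = 119 and n = 17 − 1 = 16.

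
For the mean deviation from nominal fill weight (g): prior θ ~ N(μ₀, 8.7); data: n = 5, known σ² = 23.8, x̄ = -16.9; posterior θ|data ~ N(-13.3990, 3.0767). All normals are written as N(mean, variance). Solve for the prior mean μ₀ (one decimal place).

The posterior mean is a precision-weighted average: μ_n = (τ₀μ₀ + τ_data·x̄)/(τ₀+τ_data), with τ₀=1/σ₀² and τ_data=n/σ².
Here τ₀ = 1/8.7 = 0.114943 and τ_data = 5/23.8 = 0.210084, so τ_n = 0.325027.
Rearranging for μ₀: μ₀ = (μ_n·τ_n − τ_data·x̄)/τ₀ = (-13.3990·0.325027 − 0.210084·-16.9) / 0.114943 = -0.804617/0.114943 ≈ -7.0.

μ₀ = -7.0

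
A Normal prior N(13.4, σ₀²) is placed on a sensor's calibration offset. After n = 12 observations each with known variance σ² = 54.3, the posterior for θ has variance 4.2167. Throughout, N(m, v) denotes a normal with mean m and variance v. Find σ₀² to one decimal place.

σ₀² = 61.9

For the Normal–Normal model with known σ², precisions add: τ_n = τ₀ + n/σ².
So 1/σ₀² = 1/4.2167 − 12/54.3 = 0.237152 − 0.220994 = 0.016158.
Hence σ₀² = 1/0.016158 ≈ 61.9.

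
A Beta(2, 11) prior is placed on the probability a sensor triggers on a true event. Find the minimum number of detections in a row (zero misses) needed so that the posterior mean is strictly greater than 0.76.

After k detections and 0 misses the posterior is Beta(2+k, 11), with mean (2+k)/(2+11+k).
Set (2+k)/(13+k) > 0.76 and solve: k > (0.76·13 − 2)/(1 − 0.76) = 32.833.
The smallest integer exceeding 32.833 is 33, and checking k=33: (35)/(46) = 0.7609 > 0.76.

k = 33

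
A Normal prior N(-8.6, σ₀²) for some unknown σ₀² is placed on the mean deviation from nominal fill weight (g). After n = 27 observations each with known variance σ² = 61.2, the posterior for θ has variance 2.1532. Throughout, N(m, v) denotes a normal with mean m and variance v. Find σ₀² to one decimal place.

σ₀² = 43.0

Posterior precision equals prior precision plus data precision: 1/σ_n² = 1/σ₀² + n/σ².
So 1/σ₀² = 1/2.1532 − 27/61.2 = 0.464425 − 0.441176 = 0.023249.
Hence σ₀² = 1/0.023249 ≈ 43.0.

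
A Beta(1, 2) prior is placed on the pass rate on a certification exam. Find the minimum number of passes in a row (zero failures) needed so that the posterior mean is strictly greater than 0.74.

After k passes and 0 failures the posterior is Beta(1+k, 2), with mean (1+k)/(1+2+k).
Set (1+k)/(3+k) > 0.74 and solve: k > (0.74·3 − 1)/(1 − 0.74) = 4.692.
The smallest integer exceeding 4.692 is 5, and checking k=5: (6)/(8) = 0.7500 > 0.74.

k = 5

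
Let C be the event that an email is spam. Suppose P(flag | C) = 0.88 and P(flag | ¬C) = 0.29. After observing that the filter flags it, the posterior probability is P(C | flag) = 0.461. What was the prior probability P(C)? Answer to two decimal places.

P(C) = 0.22

In odds form, posterior odds = prior odds × likelihood ratio, so prior odds = posterior odds ÷ LR.
Posterior odds = 0.461/(1−0.461) = 0.8553. LR = 0.88/0.29 = 3.0345.
Prior odds = 0.8553/3.0345 = 0.2819, so P(C) = 0.2819/(1+0.2819) ≈ 0.22.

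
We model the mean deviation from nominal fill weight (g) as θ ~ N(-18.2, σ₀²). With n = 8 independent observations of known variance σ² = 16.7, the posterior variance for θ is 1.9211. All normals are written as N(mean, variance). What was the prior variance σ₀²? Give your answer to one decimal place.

For the Normal–Normal model with known σ², precisions add: τ_n = τ₀ + n/σ².
So 1/σ₀² = 1/1.9211 − 8/16.7 = 0.520535 − 0.479042 = 0.041493.
Hence σ₀² = 1/0.041493 ≈ 24.1.

σ₀² = 24.1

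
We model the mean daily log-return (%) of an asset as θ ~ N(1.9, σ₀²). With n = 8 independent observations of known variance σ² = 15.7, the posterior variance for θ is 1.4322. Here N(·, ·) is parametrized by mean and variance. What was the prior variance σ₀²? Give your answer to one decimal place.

For the Normal–Normal model with known σ², precisions add: τ_n = τ₀ + n/σ².
So 1/σ₀² = 1/1.4322 − 8/15.7 = 0.698227 − 0.509554 = 0.188673.
Hence σ₀² = 1/0.188673 ≈ 5.3.

σ₀² = 5.3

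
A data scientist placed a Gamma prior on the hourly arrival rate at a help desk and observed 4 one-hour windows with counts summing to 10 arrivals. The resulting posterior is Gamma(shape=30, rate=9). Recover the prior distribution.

Gamma–Poisson conjugacy: posterior shape = α + Σxᵢ, posterior rate = β + n.
So α = 30 − 10 = 20 and β = 9 − 4 = 5.

Gamma(shape=20, rate=5)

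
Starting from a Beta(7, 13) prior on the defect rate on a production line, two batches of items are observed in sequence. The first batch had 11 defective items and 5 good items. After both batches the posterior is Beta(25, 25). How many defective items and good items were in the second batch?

7 defective items and 7 good items

Sequential conjugate updates are equivalent to a single update on the pooled data, so total successes = posterior α − prior α and total failures = posterior β − prior β.
Total across both batches: 25−7=18 defective items, 25−13=12 good items.
Subtract the first batch: 18−11=7 defective items and 12−5=7 good items.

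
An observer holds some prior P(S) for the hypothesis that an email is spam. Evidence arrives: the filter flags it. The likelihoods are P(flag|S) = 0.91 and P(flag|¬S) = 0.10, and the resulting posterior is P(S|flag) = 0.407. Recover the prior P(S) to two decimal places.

In odds form, posterior odds = prior odds × likelihood ratio, so prior odds = posterior odds ÷ LR.
Posterior odds = 0.407/(1−0.407) = 0.6863. LR = 0.91/0.10 = 9.1000.
Prior odds = 0.6863/9.1000 = 0.0754, so P(S) = 0.0754/(1+0.0754) ≈ 0.07.

P(S) = 0.07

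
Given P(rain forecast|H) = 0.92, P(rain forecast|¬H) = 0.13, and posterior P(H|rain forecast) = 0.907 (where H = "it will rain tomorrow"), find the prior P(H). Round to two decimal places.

P(H) = 0.58

In odds form, posterior odds = prior odds × likelihood ratio, so prior odds = posterior odds ÷ LR.
Posterior odds = 0.907/(1−0.907) = 9.7527. LR = 0.92/0.13 = 7.0769.
Prior odds = 9.7527/7.0769 = 1.3781, so P(H) = 1.3781/(1+1.3781) ≈ 0.58.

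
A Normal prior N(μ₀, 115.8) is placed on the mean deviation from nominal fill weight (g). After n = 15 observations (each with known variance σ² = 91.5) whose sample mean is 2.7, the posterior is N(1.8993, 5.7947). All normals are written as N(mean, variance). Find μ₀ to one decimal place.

μ₀ = -13.3

The posterior mean is a precision-weighted average: μ_n = (τ₀μ₀ + τ_data·x̄)/(τ₀+τ_data), with τ₀=1/σ₀² and τ_data=n/σ².
Here τ₀ = 1/115.8 = 0.008636 and τ_data = 15/91.5 = 0.163934, so τ_n = 0.172570.
Rearranging for μ₀: μ₀ = (μ_n·τ_n − τ_data·x̄)/τ₀ = (1.8993·0.172570 − 0.163934·2.7) / 0.008636 = -0.114860/0.008636 ≈ -13.3.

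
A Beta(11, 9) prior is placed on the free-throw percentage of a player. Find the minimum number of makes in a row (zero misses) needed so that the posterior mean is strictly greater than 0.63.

After k makes and 0 misses the posterior is Beta(11+k, 9), with mean (11+k)/(11+9+k).
Set (11+k)/(20+k) > 0.63 and solve: k > (0.63·20 − 11)/(1 − 0.63) = 4.324.
The smallest integer exceeding 4.324 is 5, and checking k=5: (16)/(25) = 0.6400 > 0.63.

k = 5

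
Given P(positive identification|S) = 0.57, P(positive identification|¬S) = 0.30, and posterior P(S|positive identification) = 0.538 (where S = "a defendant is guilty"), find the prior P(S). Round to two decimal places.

In odds form, posterior odds = prior odds × likelihood ratio, so prior odds = posterior odds ÷ LR.
Posterior odds = 0.538/(1−0.538) = 1.1645. LR = 0.57/0.30 = 1.9000.
Prior odds = 1.1645/1.9000 = 0.6129, so P(S) = 0.6129/(1+0.6129) ≈ 0.38.

P(S) = 0.38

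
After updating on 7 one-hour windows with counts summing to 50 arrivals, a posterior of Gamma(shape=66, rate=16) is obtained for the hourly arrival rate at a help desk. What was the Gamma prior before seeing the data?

A Gamma(α, β) prior (rate parametrization) on a Poisson rate with n observations summing to S gives posterior Gamma(α+S, β+n).
So α = 66 − 50 = 16 and β = 16 − 7 = 9.

Gamma(shape=16, rate=9)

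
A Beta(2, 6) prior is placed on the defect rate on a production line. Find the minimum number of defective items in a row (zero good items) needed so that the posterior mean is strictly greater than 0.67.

After k defective items and 0 good items the posterior is Beta(2+k, 6), with mean (2+k)/(2+6+k).
Set (2+k)/(8+k) > 0.67 and solve: k > (0.67·8 − 2)/(1 − 0.67) = 10.182.
The smallest integer exceeding 10.182 is 11, and checking k=11: (13)/(19) = 0.6842 > 0.67.

k = 11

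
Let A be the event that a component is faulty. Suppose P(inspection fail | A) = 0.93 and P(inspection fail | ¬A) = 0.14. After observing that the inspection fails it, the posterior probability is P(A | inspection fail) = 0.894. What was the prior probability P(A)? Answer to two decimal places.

Bayes' rule in odds form gives O(A|E) = O(A)·[P(E|A)/P(E|¬A)], hence O(A) = O(A|E)/LR.
Posterior odds = 0.894/(1−0.894) = 8.4340. LR = 0.93/0.14 = 6.6429.
Prior odds = 8.4340/6.6429 = 1.2696, so P(A) = 1.2696/(1+1.2696) ≈ 0.56.

P(A) = 0.56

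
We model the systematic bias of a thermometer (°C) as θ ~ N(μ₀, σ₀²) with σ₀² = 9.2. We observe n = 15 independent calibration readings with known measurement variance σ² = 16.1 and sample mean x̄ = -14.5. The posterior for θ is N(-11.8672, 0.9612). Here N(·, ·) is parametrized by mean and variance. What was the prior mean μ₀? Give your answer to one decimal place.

With known observation variance, the Normal–Normal posterior has precision τ_n = τ₀ + n/σ² and mean μ_n = (τ₀μ₀ + (n/σ²)x̄)/τ_n.
Here τ₀ = 1/9.2 = 0.108696 and τ_data = 15/16.1 = 0.931677, so τ_n = 1.040373.
Rearranging for μ₀: μ₀ = (μ_n·τ_n − τ_data·x̄)/τ₀ = (-11.8672·1.040373 − 0.931677·-14.5) / 0.108696 = 1.163002/0.108696 ≈ 10.7.

μ₀ = 10.7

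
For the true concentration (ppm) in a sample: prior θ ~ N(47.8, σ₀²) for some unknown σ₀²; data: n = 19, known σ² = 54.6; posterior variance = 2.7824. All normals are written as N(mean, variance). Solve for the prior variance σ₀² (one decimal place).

σ₀² = 87.6

For the Normal–Normal model with known σ², precisions add: τ_n = τ₀ + n/σ².
So 1/σ₀² = 1/2.7824 − 19/54.6 = 0.359402 − 0.347985 = 0.011417.
Hence σ₀² = 1/0.011417 ≈ 87.6.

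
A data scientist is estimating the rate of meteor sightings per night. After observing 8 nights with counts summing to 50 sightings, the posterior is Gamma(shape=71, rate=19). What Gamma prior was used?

Gamma(shape=21, rate=11)

Gamma–Poisson conjugacy: posterior shape = α + Σxᵢ, posterior rate = β + n.
So α = 71 − 50 = 21 and β = 19 − 8 = 11.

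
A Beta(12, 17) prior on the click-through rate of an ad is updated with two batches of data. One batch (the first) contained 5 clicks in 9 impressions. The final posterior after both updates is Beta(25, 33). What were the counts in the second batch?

8 clicks and 12 non-clicks

Because Beta–binomial updating is additive in the counts, the combined data contributed (α_post−α_prior, β_post−β_prior) successes and failures.
Total across both batches: 25−12=13 clicks, 33−17=16 non-clicks.
Subtract the first batch: 13−5=8 clicks and 16−4=12 non-clicks.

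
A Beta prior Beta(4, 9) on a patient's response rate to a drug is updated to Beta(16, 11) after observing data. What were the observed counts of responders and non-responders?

12 responders and 2 non-responders

Under Beta–binomial conjugacy the posterior parameters are (α+s, β+f).
So s = 16 − 4 = 12 and f = 11 − 9 = 2.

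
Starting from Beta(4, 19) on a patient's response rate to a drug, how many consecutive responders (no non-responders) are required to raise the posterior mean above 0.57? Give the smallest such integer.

After k responders and 0 non-responders the posterior is Beta(4+k, 19), with mean (4+k)/(4+19+k).
Set (4+k)/(23+k) > 0.57 and solve: k > (0.57·23 − 4)/(1 − 0.57) = 21.186.
The smallest integer exceeding 21.186 is 22, and checking k=22: (26)/(45) = 0.5778 > 0.57.

k = 22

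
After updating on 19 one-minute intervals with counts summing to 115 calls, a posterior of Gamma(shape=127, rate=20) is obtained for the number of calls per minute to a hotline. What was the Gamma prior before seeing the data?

A Gamma(α, β) prior (rate parametrization) on a Poisson rate with n observations summing to S gives posterior Gamma(α+S, β+n).
So α = 127 − 115 = 12 and β = 20 − 19 = 1.

Gamma(shape=12, rate=1)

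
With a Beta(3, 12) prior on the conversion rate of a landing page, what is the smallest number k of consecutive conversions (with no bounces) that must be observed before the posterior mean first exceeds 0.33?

k = 3

After k conversions and 0 bounces the posterior is Beta(3+k, 12), with mean (3+k)/(3+12+k).
Set (3+k)/(15+k) > 0.33 and solve: k > (0.33·15 − 3)/(1 − 0.33) = 2.910.
The smallest integer exceeding 2.910 is 3.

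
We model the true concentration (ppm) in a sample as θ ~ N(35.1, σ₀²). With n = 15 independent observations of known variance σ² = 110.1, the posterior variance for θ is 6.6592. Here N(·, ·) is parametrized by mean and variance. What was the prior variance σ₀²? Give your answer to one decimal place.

σ₀² = 71.8

Posterior precision equals prior precision plus data precision: 1/σ_n² = 1/σ₀² + n/σ².
So 1/σ₀² = 1/6.6592 − 15/110.1 = 0.150168 − 0.136240 = 0.013928.
Hence σ₀² = 1/0.013928 ≈ 71.8.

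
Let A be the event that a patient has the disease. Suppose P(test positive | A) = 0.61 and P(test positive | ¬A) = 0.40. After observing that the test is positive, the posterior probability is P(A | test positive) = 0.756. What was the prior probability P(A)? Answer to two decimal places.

Bayes' rule in odds form gives O(A|E) = O(A)·[P(E|A)/P(E|¬A)], hence O(A) = O(A|E)/LR.
Posterior odds = 0.756/(1−0.756) = 3.0984. LR = 0.61/0.40 = 1.5250.
Prior odds = 3.0984/1.5250 = 2.0317, so P(A) = 2.0317/(1+2.0317) ≈ 0.67.

P(A) = 0.67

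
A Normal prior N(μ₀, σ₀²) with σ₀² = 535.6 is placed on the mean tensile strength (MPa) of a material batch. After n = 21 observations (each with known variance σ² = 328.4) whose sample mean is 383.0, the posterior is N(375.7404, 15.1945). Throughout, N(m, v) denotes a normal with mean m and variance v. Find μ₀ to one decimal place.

With known observation variance, the Normal–Normal posterior has precision τ_n = τ₀ + n/σ² and mean μ_n = (τ₀μ₀ + (n/σ²)x̄)/τ_n.
Here τ₀ = 1/535.6 = 0.001867 and τ_data = 21/328.4 = 0.063946, so τ_n = 0.065813.
Rearranging for μ₀: μ₀ = (μ_n·τ_n − τ_data·x̄)/τ₀ = (375.7404·0.065813 − 0.063946·383.0) / 0.001867 = 0.237285/0.001867 ≈ 127.1.

μ₀ = 127.1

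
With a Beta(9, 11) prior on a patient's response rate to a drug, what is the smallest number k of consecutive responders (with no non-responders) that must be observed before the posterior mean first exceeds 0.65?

k = 12

After k responders and 0 non-responders the posterior is Beta(9+k, 11), with mean (9+k)/(9+11+k).
Set (9+k)/(20+k) > 0.65 and solve: k > (0.65·20 − 9)/(1 − 0.65) = 11.429.
The smallest integer exceeding 11.429 is 12.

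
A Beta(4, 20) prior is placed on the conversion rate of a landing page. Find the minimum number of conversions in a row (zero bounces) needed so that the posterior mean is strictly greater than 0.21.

After k conversions and 0 bounces the posterior is Beta(4+k, 20), with mean (4+k)/(4+20+k).
Set (4+k)/(24+k) > 0.21 and solve: k > (0.21·24 − 4)/(1 − 0.21) = 1.316.
The smallest integer exceeding 1.316 is 2, and checking k=2: (6)/(26) = 0.2308 > 0.21.

k = 2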